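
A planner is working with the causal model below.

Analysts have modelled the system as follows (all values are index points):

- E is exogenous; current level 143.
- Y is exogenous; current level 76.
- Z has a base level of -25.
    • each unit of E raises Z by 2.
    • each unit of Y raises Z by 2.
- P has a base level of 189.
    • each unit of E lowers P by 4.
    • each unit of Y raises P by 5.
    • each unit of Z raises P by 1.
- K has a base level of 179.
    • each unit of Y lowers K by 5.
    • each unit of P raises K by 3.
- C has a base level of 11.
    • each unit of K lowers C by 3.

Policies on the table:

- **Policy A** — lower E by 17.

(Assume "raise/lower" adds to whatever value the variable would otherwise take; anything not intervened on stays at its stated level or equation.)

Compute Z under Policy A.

Policy A (E − 17):
  E = 143 − 17 = 126
  Y = 76
  Z = -25 + 2·126 + 2·76 = 379

379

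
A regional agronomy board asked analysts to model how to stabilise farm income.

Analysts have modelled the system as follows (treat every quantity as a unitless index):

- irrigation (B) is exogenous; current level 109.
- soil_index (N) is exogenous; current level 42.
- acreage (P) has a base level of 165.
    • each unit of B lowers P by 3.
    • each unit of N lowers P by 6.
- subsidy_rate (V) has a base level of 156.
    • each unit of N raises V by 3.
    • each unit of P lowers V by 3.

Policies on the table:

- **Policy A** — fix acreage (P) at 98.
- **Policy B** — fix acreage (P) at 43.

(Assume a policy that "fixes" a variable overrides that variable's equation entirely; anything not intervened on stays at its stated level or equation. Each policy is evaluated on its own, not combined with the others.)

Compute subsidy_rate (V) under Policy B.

Policy B (P := 43):
  B = 109
  N = 42
  P = 43
  V = 156 + 3·42 − 3·43 = 153

153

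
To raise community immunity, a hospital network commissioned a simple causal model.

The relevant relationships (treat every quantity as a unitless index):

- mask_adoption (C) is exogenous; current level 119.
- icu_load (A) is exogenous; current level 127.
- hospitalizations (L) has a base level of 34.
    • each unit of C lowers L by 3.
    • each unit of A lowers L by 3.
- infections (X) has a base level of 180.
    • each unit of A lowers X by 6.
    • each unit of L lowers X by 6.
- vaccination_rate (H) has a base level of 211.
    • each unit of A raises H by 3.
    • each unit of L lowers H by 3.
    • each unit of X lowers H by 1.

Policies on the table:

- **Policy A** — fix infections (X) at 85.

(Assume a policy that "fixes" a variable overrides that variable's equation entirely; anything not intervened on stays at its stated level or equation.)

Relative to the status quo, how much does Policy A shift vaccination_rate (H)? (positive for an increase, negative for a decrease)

3557

Baseline:
  C = 119
  A = 127
  L = 34 − 3·119 − 3·127 = -704
  X = 180 − 6·127 − 6·(-704) = 3642
  H = 211 + 3·127 − 3·(-704) − 3642 = -938
Policy A (X := 85):
  C = 119
  A = 127
  L = 34 − 3·119 − 3·127 = -704
  X = 85
  H = 211 + 3·127 − 3·(-704) − 85 = 2619
Change in H: 2619 − (-938) = 3557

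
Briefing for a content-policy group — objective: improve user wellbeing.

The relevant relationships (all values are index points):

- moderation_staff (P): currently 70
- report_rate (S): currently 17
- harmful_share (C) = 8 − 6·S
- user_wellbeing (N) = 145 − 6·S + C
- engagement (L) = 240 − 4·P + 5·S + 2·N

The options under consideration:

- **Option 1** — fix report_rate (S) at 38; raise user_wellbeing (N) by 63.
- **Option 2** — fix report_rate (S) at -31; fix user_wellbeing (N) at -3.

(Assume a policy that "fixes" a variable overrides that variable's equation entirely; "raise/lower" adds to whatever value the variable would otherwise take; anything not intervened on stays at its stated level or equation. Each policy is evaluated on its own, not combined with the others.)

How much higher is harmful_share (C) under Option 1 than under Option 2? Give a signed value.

Option 1 (S := 38, N + 63):
  S = 38
  C = 8 − 6·38 = -220
Option 2 (S := -31, N := -3):
  S = -31
  C = 8 − 6·(-31) = 194
C: -220 − 194 = -414

-414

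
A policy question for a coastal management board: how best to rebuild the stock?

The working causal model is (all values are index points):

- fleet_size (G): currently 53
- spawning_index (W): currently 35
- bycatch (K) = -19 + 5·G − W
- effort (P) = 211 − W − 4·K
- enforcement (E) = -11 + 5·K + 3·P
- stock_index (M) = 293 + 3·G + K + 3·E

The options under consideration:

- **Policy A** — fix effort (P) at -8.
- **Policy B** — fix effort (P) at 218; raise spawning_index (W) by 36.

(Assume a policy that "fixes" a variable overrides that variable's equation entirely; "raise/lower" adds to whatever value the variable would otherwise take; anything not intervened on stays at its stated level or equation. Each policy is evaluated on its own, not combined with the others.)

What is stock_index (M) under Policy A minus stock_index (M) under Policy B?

-1458

Policy A (P := -8):
  G = 53
  W = 35
  K = -19 + 5·53 − 35 = 211
  P = -8
  E = -11 + 5·211 + 3·(-8) = 1020
  M = 293 + 3·53 + 211 + 3·1020 = 3723
Policy B (P := 218, W + 36):
  G = 53
  W = 35 + 36 = 71
  K = -19 + 5·53 − 71 = 175
  P = 218
  E = -11 + 5·175 + 3·218 = 1518
  M = 293 + 3·53 + 175 + 3·1518 = 5181
M: 3723 − 5181 = -1458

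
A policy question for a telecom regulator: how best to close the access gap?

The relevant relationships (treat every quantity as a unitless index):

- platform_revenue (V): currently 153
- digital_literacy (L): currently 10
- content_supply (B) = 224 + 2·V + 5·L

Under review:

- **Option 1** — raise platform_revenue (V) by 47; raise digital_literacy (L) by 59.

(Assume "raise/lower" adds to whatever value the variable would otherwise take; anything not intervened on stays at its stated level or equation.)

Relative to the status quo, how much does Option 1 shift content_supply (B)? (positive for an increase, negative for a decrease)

Baseline:
  V = 153
  L = 10
  B = 224 + 2·153 + 5·10 = 580
Option 1 (V + 47, L + 59):
  V = 153 + 47 = 200
  L = 10 + 59 = 69
  B = 224 + 2·200 + 5·69 = 969
Change in B: 969 − 580 = 389

389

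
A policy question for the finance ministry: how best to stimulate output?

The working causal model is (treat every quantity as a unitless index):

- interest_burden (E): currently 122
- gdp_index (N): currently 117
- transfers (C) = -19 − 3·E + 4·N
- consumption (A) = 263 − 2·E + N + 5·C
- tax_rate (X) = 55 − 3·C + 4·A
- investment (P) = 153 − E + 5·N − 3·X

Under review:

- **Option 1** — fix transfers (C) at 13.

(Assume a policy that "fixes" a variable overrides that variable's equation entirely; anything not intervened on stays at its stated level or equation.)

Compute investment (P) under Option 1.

-1844

Option 1 (C := 13):
  E = 122
  N = 117
  C = 13
  A = 263 − 2·122 + 117 + 5·13 = 201
  X = 55 − 3·13 + 4·201 = 820
  P = 153 − 122 + 5·117 − 3·820 = -1844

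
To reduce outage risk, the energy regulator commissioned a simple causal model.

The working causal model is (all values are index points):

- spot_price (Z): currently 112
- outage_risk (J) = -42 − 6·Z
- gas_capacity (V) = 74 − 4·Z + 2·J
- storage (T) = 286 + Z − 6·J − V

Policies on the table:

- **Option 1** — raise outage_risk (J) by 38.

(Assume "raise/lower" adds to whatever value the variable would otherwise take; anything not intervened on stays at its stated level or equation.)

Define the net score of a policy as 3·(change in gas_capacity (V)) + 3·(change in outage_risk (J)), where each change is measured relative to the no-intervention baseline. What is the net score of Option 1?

Baseline:
  Z = 112
  J = -42 − 6·112 = -714
  V = 74 − 4·112 + 2·(-714) = -1802
Option 1 (J + 38):
  Z = 112
  J = -42 − 6·112 (+38 from intervention) = -676
  V = 74 − 4·112 + 2·(-676) = -1726
ΔV = -1726 − (-1802) = 76; ΔJ = -676 − (-714) = 38
Score = 3·76 + 3·38 = 342

342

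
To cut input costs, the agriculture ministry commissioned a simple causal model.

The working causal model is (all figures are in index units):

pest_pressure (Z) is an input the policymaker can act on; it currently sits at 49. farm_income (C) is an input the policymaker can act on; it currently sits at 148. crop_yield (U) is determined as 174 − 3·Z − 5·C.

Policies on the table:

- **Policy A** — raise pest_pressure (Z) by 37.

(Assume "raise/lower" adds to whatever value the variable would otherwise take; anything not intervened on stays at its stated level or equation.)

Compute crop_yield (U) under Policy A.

Policy A (Z + 37):
  Z = 49 + 37 = 86
  C = 148
  U = 174 − 3·86 − 5·148 = -824

-824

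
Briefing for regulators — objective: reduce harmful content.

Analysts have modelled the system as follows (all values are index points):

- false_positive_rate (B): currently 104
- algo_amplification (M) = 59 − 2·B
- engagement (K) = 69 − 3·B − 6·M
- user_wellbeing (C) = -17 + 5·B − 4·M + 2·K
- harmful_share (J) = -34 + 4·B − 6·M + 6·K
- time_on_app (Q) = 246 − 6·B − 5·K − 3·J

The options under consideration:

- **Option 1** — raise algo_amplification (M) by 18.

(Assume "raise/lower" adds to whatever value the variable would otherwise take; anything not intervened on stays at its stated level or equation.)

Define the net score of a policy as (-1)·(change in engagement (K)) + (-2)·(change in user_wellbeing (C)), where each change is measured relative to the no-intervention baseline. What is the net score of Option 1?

Baseline:
  B = 104
  M = 59 − 2·104 = -149
  K = 69 − 3·104 − 6·(-149) = 651
  C = -17 + 5·104 − 4·(-149) + 2·651 = 2401
Option 1 (M + 18):
  B = 104
  M = 59 − 2·104 (+18 from intervention) = -131
  K = 69 − 3·104 − 6·(-131) = 543
  C = -17 + 5·104 − 4·(-131) + 2·543 = 2113
ΔK = 543 − 651 = -108; ΔC = 2113 − 2401 = -288
Score = (-1)·(-108) + (-2)·(-288) = 684

684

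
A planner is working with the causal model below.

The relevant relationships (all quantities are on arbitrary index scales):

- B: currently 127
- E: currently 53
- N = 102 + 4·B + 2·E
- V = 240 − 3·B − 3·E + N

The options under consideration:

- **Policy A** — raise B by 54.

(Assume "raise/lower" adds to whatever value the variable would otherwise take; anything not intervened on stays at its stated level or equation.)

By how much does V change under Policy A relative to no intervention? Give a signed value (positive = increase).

54

Baseline:
  B = 127
  E = 53
  N = 102 + 4·127 + 2·53 = 716
  V = 240 − 3·127 − 3·53 + 716 = 416
Policy A (B + 54):
  B = 127 + 54 = 181
  E = 53
  N = 102 + 4·181 + 2·53 = 932
  V = 240 − 3·181 − 3·53 + 932 = 470
Change in V: 470 − 416 = 54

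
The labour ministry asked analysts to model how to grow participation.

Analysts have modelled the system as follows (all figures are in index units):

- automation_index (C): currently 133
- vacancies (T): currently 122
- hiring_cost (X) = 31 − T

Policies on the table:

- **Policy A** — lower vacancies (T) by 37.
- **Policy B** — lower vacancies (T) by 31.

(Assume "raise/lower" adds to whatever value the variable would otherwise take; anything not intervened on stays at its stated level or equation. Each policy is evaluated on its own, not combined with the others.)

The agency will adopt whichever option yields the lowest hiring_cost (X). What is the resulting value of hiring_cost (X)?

-60

Policy A (T − 37):
  T = 122 − 37 = 85
  X = 31 − 85 = -54
Policy B (T − 31):
  T = 122 − 31 = 91
  X = 31 − 91 = -60
Comparing — Policy A: X=-54, Policy B: X=-60. Lowest is -60 (Policy B).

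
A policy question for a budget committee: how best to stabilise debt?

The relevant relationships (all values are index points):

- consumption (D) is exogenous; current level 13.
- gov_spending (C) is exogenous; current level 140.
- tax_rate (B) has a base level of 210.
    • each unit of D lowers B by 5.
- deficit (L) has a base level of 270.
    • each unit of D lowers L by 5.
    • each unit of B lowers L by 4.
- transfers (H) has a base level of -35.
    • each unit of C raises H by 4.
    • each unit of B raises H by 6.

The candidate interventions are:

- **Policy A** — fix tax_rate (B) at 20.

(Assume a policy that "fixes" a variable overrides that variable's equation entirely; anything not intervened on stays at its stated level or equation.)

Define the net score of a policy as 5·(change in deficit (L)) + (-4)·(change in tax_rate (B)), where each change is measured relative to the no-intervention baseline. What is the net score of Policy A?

Baseline:
  D = 13
  B = 210 − 5·13 = 145
  L = 270 − 5·13 − 4·145 = -375
Policy A (B := 20):
  D = 13
  B = 20
  L = 270 − 5·13 − 4·20 = 125
ΔL = 125 − (-375) = 500; ΔB = 20 − 145 = -125
Score = 5·500 + (-4)·(-125) = 3000

3000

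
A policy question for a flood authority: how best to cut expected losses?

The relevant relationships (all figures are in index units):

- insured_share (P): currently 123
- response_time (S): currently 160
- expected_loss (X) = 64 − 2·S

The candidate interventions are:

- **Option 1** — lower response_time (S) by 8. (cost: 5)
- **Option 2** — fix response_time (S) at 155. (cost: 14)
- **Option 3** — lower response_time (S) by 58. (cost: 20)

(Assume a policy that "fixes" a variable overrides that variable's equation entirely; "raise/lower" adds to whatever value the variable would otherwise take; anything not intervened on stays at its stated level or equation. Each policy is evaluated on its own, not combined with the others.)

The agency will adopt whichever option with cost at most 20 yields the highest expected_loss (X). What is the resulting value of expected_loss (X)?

-140

Option 1 (S − 8):
  S = 160 − 8 = 152
  X = 64 − 2·152 = -240
Option 2 (S := 155):
  S = 155
  X = 64 − 2·155 = -246
Option 3 (S − 58):
  S = 160 − 58 = 102
  X = 64 − 2·102 = -140
Comparing — Option 1: X=-240, Option 2: X=-246, Option 3: X=-140. Highest is -140 (Option 3).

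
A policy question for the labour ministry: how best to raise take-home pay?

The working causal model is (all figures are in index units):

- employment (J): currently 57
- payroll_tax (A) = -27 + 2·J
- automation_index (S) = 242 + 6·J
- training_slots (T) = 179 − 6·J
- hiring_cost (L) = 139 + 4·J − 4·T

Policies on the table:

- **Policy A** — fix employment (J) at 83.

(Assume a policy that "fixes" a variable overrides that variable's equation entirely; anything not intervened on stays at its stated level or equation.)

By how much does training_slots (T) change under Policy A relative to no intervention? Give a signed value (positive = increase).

-156

Baseline:
  J = 57
  T = 179 − 6·57 = -163
Policy A (J := 83):
  J = 83
  T = 179 − 6·83 = -319
Change in T: -319 − (-163) = -156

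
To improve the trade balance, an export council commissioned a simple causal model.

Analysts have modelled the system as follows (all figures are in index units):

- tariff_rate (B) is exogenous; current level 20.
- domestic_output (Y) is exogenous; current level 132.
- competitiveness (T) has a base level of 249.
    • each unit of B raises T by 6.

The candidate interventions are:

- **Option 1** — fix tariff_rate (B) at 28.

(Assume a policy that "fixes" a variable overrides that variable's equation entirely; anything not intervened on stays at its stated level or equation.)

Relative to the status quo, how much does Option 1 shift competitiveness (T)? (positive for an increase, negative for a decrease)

48

Baseline:
  B = 20
  T = 249 + 6·20 = 369
Option 1 (B := 28):
  B = 28
  T = 249 + 6·28 = 417
Change in T: 417 − 369 = 48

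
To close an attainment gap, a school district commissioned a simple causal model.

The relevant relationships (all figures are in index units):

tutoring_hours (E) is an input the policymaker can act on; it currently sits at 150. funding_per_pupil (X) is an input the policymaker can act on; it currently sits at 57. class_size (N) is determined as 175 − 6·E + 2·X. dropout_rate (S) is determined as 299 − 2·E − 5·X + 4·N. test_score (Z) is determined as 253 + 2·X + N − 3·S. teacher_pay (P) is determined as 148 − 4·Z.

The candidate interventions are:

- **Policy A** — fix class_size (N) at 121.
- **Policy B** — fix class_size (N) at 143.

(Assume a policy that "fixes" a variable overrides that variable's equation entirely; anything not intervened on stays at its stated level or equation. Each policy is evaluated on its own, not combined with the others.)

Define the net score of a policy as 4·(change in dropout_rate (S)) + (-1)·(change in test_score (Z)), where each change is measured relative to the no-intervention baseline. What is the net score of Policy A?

19764

Baseline:
  E = 150
  X = 57
  N = 175 − 6·150 + 2·57 = -611
  S = 299 − 2·150 − 5·57 + 4·(-611) = -2730
  Z = 253 + 2·57 + (-611) − 3·(-2730) = 7946
Policy A (N := 121):
  E = 150
  X = 57
  N = 121
  S = 299 − 2·150 − 5·57 + 4·121 = 198
  Z = 253 + 2·57 + 121 − 3·198 = -106
ΔS = 198 − (-2730) = 2928; ΔZ = -106 − 7946 = -8052
Score = 4·2928 + (-1)·(-8052) = 19764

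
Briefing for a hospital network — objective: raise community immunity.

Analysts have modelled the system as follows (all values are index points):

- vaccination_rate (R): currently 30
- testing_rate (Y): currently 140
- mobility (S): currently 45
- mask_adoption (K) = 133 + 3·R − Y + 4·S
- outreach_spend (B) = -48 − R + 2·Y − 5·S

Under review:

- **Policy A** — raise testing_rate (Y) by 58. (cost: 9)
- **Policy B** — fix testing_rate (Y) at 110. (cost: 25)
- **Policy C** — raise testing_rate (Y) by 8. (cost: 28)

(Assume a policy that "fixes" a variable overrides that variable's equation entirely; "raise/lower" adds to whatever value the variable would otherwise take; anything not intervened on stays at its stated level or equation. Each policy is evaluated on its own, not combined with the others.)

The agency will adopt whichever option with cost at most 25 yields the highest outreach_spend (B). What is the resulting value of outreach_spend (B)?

93

Policy A (Y + 58):
  R = 30
  Y = 140 + 58 = 198
  S = 45
  B = -48 − 30 + 2·198 − 5·45 = 93
Policy B (Y := 110):
  R = 30
  Y = 110
  S = 45
  B = -48 − 30 + 2·110 − 5·45 = -83
Comparing — Policy A: B=93, Policy B: B=-83. Highest is 93 (Policy A).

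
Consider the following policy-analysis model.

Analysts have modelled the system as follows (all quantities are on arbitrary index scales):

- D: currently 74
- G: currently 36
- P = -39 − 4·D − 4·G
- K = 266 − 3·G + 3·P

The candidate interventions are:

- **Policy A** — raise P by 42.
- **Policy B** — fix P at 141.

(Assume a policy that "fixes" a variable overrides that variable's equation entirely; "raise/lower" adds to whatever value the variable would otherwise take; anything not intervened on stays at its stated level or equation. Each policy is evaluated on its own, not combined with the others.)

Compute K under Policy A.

-1153

Policy A (P + 42):
  D = 74
  G = 36
  P = -39 − 4·74 − 4·36 (+42 from intervention) = -437
  K = 266 − 3·36 + 3·(-437) = -1153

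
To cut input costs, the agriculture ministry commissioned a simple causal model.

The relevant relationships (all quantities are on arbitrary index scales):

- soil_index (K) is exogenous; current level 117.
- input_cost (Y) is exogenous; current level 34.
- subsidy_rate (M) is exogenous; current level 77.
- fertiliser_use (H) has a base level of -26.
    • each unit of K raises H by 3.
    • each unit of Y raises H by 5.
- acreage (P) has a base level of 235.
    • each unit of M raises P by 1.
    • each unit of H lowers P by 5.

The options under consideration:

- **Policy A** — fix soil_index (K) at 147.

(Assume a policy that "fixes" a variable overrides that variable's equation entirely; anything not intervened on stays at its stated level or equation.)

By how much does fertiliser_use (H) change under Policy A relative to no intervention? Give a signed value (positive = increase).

90

Baseline:
  K = 117
  Y = 34
  H = -26 + 3·117 + 5·34 = 495
Policy A (K := 147):
  K = 147
  Y = 34
  H = -26 + 3·147 + 5·34 = 585
Change in H: 585 − 495 = 90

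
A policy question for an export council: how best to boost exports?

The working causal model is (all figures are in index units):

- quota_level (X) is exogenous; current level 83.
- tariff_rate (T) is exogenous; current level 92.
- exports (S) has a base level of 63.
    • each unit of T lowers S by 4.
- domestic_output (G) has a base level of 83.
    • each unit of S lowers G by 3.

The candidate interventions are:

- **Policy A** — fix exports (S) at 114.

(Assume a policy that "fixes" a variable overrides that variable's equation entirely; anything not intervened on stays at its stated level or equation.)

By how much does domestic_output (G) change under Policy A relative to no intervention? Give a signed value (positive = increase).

Baseline:
  T = 92
  S = 63 − 4·92 = -305
  G = 83 − 3·(-305) = 998
Policy A (S := 114):
  T = 92
  S = 114
  G = 83 − 3·114 = -259
Change in G: -259 − 998 = -1257

-1257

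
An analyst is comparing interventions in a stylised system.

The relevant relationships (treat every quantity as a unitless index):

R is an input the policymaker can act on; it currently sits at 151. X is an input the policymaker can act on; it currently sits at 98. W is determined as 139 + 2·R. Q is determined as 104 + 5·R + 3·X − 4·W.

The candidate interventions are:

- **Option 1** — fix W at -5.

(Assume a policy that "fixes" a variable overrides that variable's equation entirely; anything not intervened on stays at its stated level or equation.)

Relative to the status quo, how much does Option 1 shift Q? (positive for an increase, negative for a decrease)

Baseline:
  R = 151
  X = 98
  W = 139 + 2·151 = 441
  Q = 104 + 5·151 + 3·98 − 4·441 = -611
Option 1 (W := -5):
  R = 151
  X = 98
  W = -5
  Q = 104 + 5·151 + 3·98 − 4·(-5) = 1173
Change in Q: 1173 − (-611) = 1784

1784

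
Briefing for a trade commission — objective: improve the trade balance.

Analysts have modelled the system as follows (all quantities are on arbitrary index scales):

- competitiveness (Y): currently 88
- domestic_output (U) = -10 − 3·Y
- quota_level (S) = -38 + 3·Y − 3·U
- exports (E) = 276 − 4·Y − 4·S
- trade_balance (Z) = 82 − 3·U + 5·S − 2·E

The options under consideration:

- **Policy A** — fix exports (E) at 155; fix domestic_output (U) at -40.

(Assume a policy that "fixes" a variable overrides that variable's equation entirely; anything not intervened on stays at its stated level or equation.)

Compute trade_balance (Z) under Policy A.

1622

Policy A (E := 155, U := -40):
  Y = 88
  U = -40
  S = -38 + 3·88 − 3·(-40) = 346
  E = 155
  Z = 82 − 3·(-40) + 5·346 − 2·155 = 1622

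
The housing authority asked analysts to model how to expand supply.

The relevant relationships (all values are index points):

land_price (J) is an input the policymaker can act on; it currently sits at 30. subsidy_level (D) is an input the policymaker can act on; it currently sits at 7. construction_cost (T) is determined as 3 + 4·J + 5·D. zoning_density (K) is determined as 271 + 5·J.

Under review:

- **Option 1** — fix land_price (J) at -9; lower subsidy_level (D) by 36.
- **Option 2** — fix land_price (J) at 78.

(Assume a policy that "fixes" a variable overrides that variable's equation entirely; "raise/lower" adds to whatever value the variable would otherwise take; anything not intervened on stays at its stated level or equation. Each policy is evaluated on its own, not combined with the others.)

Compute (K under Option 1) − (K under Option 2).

Option 1 (J := -9, D − 36):
  J = -9
  K = 271 + 5·(-9) = 226
Option 2 (J := 78):
  J = 78
  K = 271 + 5·78 = 661
K: 226 − 661 = -435

-435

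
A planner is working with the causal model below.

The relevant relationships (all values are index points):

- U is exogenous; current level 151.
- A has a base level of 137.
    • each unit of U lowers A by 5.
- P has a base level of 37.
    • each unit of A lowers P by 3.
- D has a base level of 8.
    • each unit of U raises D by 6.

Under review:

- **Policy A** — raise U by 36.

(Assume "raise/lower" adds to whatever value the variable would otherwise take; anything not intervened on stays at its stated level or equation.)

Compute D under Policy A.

1130

Policy A (U + 36):
  U = 151 + 36 = 187
  D = 8 + 6·187 = 1130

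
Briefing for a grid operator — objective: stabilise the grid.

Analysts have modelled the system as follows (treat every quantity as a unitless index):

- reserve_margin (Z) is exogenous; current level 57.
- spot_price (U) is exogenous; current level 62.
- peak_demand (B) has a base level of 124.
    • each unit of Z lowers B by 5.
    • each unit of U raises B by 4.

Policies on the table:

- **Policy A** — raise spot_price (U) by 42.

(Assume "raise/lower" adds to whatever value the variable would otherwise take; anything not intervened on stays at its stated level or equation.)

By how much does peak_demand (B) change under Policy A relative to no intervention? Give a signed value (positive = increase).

168

Baseline:
  Z = 57
  U = 62
  B = 124 − 5·57 + 4·62 = 87
Policy A (U + 42):
  Z = 57
  U = 62 + 42 = 104
  B = 124 − 5·57 + 4·104 = 255
Change in B: 255 − 87 = 168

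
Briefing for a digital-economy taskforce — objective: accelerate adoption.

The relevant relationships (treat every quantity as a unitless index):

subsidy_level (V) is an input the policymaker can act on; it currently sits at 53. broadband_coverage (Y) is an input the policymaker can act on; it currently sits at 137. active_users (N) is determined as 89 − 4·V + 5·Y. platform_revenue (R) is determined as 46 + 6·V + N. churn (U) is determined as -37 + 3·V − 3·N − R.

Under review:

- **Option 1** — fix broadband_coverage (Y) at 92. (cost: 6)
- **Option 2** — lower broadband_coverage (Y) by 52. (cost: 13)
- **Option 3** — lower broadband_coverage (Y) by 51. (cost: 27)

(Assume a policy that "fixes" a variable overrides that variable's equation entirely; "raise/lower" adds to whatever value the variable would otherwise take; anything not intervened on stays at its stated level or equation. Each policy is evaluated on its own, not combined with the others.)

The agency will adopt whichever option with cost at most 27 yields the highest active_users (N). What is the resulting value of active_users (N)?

Option 1 (Y := 92):
  V = 53
  Y = 92
  N = 89 − 4·53 + 5·92 = 337
Option 2 (Y − 52):
  V = 53
  Y = 137 − 52 = 85
  N = 89 − 4·53 + 5·85 = 302
Option 3 (Y − 51):
  V = 53
  Y = 137 − 51 = 86
  N = 89 − 4·53 + 5·86 = 307
Comparing — Option 1: N=337, Option 2: N=302, Option 3: N=307. Highest is 337 (Option 1).

337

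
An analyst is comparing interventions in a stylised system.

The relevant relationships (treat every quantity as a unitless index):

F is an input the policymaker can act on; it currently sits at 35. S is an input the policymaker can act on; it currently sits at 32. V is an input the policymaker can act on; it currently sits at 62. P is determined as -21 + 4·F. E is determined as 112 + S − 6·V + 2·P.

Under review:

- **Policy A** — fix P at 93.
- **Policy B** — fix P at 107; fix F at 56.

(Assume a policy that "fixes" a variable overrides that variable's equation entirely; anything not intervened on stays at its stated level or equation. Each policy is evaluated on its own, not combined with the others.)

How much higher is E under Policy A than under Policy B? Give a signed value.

Policy A (P := 93):
  F = 35
  S = 32
  V = 62
  P = 93
  E = 112 + 32 − 6·62 + 2·93 = -42
Policy B (P := 107, F := 56):
  F = 56
  S = 32
  V = 62
  P = 107
  E = 112 + 32 − 6·62 + 2·107 = -14
E: -42 − (-14) = -28

-28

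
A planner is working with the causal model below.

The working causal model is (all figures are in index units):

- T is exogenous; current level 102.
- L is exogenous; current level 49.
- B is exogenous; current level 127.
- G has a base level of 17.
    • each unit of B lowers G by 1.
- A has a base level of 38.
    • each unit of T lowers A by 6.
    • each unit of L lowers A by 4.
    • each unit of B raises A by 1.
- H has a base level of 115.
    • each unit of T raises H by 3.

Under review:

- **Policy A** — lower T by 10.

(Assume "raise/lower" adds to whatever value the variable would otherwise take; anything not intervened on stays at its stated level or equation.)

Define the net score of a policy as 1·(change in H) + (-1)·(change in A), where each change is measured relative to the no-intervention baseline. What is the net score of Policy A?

-90

Baseline:
  T = 102
  L = 49
  B = 127
  A = 38 − 6·102 − 4·49 + 127 = -643
  H = 115 + 3·102 = 421
Policy A (T − 10):
  T = 102 − 10 = 92
  L = 49
  B = 127
  A = 38 − 6·92 − 4·49 + 127 = -583
  H = 115 + 3·92 = 391
ΔH = 391 − 421 = -30; ΔA = -583 − (-643) = 60
Score = 1·(-30) + (-1)·60 = -90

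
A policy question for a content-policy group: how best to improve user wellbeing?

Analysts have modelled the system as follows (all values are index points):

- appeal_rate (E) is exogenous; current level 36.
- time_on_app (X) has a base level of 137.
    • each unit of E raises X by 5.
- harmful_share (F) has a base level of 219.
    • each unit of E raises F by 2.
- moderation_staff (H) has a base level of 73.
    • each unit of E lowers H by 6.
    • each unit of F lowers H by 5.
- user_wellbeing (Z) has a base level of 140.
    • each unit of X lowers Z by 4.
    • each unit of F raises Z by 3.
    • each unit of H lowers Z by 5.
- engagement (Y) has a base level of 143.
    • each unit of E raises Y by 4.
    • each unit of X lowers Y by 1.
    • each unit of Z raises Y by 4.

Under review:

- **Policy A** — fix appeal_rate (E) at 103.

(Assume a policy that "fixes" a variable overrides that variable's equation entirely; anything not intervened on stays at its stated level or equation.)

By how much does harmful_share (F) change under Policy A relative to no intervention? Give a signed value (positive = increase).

Baseline:
  E = 36
  F = 219 + 2·36 = 291
Policy A (E := 103):
  E = 103
  F = 219 + 2·103 = 425
Change in F: 425 − 291 = 134

134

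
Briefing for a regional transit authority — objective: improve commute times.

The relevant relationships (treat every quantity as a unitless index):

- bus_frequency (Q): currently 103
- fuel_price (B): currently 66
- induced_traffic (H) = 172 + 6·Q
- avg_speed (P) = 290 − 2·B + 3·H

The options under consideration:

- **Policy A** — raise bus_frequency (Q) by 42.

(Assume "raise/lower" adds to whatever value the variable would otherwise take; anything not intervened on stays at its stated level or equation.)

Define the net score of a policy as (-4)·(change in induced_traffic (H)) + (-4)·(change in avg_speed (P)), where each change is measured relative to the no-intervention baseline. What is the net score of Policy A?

-4032

Baseline:
  Q = 103
  B = 66
  H = 172 + 6·103 = 790
  P = 290 − 2·66 + 3·790 = 2528
Policy A (Q + 42):
  Q = 103 + 42 = 145
  B = 66
  H = 172 + 6·145 = 1042
  P = 290 − 2·66 + 3·1042 = 3284
ΔH = 1042 − 790 = 252; ΔP = 3284 − 2528 = 756
Score = (-4)·252 + (-4)·756 = -4032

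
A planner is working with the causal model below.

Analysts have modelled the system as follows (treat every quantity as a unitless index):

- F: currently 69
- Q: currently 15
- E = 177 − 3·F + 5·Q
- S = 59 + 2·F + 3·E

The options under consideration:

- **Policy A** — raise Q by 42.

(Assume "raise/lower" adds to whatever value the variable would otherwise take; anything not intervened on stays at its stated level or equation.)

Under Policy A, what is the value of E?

Policy A (Q + 42):
  F = 69
  Q = 15 + 42 = 57
  E = 177 − 3·69 + 5·57 = 255

255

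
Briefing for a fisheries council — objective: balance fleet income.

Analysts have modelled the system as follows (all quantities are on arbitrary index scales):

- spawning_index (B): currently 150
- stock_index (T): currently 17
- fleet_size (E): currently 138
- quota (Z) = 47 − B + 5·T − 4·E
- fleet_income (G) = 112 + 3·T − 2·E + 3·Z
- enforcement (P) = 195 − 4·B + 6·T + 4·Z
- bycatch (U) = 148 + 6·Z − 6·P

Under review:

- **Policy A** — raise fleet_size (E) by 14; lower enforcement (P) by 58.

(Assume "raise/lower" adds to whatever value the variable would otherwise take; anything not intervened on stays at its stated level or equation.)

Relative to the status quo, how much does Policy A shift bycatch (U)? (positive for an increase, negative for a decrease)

1356

Baseline:
  B = 150
  T = 17
  E = 138
  Z = 47 − 150 + 5·17 − 4·138 = -570
  P = 195 − 4·150 + 6·17 + 4·(-570) = -2583
  U = 148 + 6·(-570) − 6·(-2583) = 12226
Policy A (E + 14, P − 58):
  B = 150
  T = 17
  E = 138 + 14 = 152
  Z = 47 − 150 + 5·17 − 4·152 = -626
  P = 195 − 4·150 + 6·17 + 4·(-626) (−58 from intervention) = -2865
  U = 148 + 6·(-626) − 6·(-2865) = 13582
Change in U: 13582 − 12226 = 1356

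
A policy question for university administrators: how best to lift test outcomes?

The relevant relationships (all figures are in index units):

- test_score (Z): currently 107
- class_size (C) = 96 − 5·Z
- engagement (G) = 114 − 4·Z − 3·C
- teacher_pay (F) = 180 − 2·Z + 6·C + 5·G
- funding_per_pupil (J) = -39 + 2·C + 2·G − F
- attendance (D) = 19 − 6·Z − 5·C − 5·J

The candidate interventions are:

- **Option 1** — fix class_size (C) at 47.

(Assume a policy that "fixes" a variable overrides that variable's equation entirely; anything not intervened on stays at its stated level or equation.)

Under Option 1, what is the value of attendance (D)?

Option 1 (C := 47):
  Z = 107
  C = 47
  G = 114 − 4·107 − 3·47 = -455
  F = 180 − 2·107 + 6·47 + 5·(-455) = -2027
  J = -39 + 2·47 + 2·(-455) − (-2027) = 1172
  D = 19 − 6·107 − 5·47 − 5·1172 = -6718

-6718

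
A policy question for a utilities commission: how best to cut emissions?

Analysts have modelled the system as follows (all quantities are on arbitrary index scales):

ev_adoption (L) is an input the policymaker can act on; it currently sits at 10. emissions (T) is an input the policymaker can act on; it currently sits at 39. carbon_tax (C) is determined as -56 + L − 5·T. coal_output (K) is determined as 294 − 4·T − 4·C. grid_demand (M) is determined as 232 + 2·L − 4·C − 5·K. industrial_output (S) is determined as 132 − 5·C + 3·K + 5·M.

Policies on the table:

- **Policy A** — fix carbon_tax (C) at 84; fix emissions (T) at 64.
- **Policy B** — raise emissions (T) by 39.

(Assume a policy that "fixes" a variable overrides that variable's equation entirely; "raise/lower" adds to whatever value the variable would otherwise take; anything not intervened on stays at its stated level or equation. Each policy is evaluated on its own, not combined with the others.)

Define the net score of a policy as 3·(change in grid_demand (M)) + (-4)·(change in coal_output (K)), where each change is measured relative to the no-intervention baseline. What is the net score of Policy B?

-9516

Baseline:
  L = 10
  T = 39
  C = -56 + 10 − 5·39 = -241
  K = 294 − 4·39 − 4·(-241) = 1102
  M = 232 + 2·10 − 4·(-241) − 5·1102 = -4294
Policy B (T + 39):
  L = 10
  T = 39 + 39 = 78
  C = -56 + 10 − 5·78 = -436
  K = 294 − 4·78 − 4·(-436) = 1726
  M = 232 + 2·10 − 4·(-436) − 5·1726 = -6634
ΔM = -6634 − (-4294) = -2340; ΔK = 1726 − 1102 = 624
Score = 3·(-2340) + (-4)·624 = -9516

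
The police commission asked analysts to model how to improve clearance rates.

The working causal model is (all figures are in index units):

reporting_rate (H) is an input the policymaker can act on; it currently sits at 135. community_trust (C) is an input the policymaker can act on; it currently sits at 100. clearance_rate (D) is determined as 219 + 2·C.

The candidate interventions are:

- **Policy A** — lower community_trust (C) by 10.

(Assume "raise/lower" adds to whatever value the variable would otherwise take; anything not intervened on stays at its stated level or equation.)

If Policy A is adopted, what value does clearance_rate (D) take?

Policy A (C − 10):
  C = 100 − 10 = 90
  D = 219 + 2·90 = 399

399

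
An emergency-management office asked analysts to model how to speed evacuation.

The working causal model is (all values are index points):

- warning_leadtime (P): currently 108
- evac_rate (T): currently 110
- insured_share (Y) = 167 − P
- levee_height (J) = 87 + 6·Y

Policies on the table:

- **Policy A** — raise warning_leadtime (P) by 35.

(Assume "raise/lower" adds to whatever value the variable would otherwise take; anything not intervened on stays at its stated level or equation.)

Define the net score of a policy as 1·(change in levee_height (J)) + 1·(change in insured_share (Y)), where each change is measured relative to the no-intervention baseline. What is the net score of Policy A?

-245

Baseline:
  P = 108
  Y = 167 − 108 = 59
  J = 87 + 6·59 = 441
Policy A (P + 35):
  P = 108 + 35 = 143
  Y = 167 − 143 = 24
  J = 87 + 6·24 = 231
ΔJ = 231 − 441 = -210; ΔY = 24 − 59 = -35
Score = 1·(-210) + 1·(-35) = -245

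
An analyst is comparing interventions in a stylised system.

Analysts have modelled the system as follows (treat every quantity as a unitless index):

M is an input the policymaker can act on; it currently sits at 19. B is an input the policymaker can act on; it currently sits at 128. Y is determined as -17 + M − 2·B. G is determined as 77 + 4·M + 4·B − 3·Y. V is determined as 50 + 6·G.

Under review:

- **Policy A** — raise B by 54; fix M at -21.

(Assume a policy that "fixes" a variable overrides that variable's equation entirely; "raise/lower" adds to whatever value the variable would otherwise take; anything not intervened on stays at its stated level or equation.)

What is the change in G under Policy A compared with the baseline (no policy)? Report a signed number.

500

Baseline:
  M = 19
  B = 128
  Y = -17 + 19 − 2·128 = -254
  G = 77 + 4·19 + 4·128 − 3·(-254) = 1427
Policy A (B + 54, M := -21):
  M = -21
  B = 128 + 54 = 182
  Y = -17 + (-21) − 2·182 = -402
  G = 77 + 4·(-21) + 4·182 − 3·(-402) = 1927
Change in G: 1927 − 1427 = 500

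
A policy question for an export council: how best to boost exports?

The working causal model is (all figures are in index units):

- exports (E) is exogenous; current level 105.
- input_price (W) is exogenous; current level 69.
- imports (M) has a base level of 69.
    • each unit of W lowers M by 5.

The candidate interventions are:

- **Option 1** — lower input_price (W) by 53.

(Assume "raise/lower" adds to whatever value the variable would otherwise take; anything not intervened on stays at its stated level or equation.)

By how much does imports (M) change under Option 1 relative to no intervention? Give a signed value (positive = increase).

265

Baseline:
  W = 69
  M = 69 − 5·69 = -276
Option 1 (W − 53):
  W = 69 − 53 = 16
  M = 69 − 5·16 = -11
Change in M: -11 − (-276) = 265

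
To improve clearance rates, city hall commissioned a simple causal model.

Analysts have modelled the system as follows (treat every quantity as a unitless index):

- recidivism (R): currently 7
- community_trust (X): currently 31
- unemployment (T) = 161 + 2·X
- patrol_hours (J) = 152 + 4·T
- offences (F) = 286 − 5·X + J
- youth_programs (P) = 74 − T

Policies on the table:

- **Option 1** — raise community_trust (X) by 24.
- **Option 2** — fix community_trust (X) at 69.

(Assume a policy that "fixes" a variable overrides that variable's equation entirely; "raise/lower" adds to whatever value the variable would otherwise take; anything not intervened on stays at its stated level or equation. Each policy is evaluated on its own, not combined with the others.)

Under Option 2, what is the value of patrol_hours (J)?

1348

Option 2 (X := 69):
  X = 69
  T = 161 + 2·69 = 299
  J = 152 + 4·299 = 1348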